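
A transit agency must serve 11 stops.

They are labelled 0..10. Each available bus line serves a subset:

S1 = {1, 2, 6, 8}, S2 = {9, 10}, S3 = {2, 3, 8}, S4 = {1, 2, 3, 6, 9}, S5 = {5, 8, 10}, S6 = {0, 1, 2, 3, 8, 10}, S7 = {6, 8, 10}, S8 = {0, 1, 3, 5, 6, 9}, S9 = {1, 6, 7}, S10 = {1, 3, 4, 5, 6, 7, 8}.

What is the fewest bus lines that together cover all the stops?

Take {S2, S6, S10}. Their union is {0, 1, 2, 3, 4, 5, 6, 7, 8, 9, 10}, which is all 11 stops.
Only S10 contains 4, so S10 is forced; the remaining 4 stops need at least 2 more bus lines (each remaining bus line adds at most 3) — so at least 3 bus lines are needed, and 3 is optimal.

3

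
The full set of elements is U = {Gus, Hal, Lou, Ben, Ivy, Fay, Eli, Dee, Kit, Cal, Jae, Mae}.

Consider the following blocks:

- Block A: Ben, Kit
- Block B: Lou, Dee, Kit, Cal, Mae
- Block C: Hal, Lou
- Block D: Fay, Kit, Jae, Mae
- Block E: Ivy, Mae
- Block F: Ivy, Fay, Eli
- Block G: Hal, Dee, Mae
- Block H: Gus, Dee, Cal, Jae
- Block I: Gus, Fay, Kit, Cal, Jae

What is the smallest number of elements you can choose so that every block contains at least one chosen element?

4

T = {Hal, Ivy, Dee, Kit} meets every block (each contains at least one member of T), and |T| = 4.
The blocks A, C, F, H are pairwise disjoint, so any hitting set needs a separate element for each — at least 4. Hence 4 is optimal.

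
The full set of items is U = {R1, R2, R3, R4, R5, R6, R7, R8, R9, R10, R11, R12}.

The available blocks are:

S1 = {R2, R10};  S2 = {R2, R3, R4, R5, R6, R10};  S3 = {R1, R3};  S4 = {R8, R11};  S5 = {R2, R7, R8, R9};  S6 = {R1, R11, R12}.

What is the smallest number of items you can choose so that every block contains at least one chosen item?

H = {R1, R2, R11} meets every block (each contains at least one member of H), and |H| = 3.
The blocks S1, S3, S4 are pairwise disjoint, so any hitting set needs a separate item for each — at least 3. Hence 3 is optimal.

3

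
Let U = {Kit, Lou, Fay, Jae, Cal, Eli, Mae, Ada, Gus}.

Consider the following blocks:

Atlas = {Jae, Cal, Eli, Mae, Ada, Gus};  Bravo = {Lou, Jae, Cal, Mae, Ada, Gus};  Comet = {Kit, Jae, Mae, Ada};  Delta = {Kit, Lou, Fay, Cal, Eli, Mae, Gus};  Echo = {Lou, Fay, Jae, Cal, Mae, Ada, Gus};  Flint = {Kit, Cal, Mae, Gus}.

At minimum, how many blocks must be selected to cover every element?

Delta and Echo cover everything between them: the union {Kit, Lou, Fay, Jae, Cal, Eli, Mae, Ada, Gus} is all of U.
No single block has all 9 elements (the largest, Delta, has 7), so 2 is optimal.

2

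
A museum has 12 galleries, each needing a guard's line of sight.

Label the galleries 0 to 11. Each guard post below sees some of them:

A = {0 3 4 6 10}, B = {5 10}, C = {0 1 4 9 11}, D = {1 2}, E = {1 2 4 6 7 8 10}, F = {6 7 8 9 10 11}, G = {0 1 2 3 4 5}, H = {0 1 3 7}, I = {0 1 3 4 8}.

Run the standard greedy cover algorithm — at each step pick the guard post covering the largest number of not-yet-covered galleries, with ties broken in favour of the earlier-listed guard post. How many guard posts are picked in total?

3

Greedy: pick E (covers 7 new) → pick C (covers 3 new) → pick G (covers 2 new). Total picks: 3.
(The true minimum cover uses only 2 guard posts, so greedy is not optimal here.)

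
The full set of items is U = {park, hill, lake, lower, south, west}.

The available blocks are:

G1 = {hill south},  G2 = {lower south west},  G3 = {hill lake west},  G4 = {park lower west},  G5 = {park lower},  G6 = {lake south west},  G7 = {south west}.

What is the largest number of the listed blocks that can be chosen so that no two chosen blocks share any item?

G3, G5 are pairwise disjoint (G3={hill,lake,west}; G5={park,lower}).
Every remaining block overlaps one of these, and no 3 of the listed blocks are pairwise disjoint, so 2 is the maximum.

2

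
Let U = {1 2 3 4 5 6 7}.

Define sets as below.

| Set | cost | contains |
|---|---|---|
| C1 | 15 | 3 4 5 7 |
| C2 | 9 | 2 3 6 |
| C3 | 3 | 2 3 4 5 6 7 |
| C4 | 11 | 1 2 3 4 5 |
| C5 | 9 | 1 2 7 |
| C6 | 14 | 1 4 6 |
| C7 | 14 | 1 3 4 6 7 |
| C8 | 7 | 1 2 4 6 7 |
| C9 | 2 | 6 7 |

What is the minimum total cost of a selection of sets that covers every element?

10

C3, C8 together cover every element (C3 ∪ C8 = {1, 2, 3, 4, 5, 6, 7}); total cost 3 + 7 = 10.
No covering selection has total cost below 10.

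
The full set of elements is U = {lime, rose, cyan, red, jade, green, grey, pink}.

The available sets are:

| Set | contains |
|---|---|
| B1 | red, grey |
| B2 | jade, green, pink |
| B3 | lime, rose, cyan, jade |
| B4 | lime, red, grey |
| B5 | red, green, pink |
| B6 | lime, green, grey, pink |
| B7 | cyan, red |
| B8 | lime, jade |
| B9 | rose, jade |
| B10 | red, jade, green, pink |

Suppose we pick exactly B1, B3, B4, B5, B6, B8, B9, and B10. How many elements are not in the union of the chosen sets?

0

Union of B1, B3, B4, B5, B6, B8, B9, B10 = {lime, rose, cyan, red, jade, green, grey, pink} — that's every element, so 0 are uncovered.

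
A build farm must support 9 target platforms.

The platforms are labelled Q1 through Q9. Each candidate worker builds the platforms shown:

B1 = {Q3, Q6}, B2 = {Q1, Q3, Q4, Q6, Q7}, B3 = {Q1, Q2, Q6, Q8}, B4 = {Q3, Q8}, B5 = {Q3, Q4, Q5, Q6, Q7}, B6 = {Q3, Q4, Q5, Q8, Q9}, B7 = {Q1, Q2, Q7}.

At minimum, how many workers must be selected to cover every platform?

3

Take {B5, B6, B7}. Their union is {Q1, Q2, Q3, Q4, Q5, Q6, Q7, Q8, Q9}, which is all 9 platforms.
Only B6 contains Q9, so B6 is forced; the remaining 4 platforms need at least 2 more workers (each remaining worker adds at most 3) — so at least 3 workers are needed, and 3 is optimal.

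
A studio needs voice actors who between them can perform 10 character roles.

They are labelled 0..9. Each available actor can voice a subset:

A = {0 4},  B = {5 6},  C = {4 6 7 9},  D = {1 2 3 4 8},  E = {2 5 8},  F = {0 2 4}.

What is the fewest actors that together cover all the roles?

C and D and E and F together: C ∪ D ∪ E ∪ F = {0, 1, 2, 3, 4, 5, 6, 7, 8, 9} — every role is covered.
No 3 of the 6 actors cover everything (all 20 combinations miss at least one role), so 4 is optimal.

4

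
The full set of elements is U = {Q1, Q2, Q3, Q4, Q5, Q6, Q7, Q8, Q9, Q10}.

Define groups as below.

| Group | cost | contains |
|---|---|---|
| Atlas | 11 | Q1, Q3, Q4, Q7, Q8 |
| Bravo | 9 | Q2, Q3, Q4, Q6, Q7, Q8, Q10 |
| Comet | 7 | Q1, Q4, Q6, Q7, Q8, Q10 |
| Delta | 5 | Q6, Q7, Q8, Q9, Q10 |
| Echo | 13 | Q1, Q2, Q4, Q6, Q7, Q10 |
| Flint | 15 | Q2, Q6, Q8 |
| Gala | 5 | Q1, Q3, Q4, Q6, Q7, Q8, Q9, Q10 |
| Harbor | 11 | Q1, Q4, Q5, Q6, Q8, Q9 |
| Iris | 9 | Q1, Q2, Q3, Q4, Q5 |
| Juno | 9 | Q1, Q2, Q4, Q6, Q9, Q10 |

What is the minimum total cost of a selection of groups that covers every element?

14

Delta, Iris together cover every element (Delta ∪ Iris = {Q1, Q2, Q3, Q4, Q5, Q6, Q7, Q8, Q9, Q10}); total cost 5 + 9 = 14.
No covering selection has total cost below 14.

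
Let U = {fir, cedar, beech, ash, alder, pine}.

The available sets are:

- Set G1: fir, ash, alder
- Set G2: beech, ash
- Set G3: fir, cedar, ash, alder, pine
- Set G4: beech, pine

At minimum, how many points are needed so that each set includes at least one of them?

2

The 2 points {beech, alder} hit every set.
The sets G1, G4 are pairwise disjoint, so any hitting set needs a separate point for each — at least 2. Hence 2 is optimal.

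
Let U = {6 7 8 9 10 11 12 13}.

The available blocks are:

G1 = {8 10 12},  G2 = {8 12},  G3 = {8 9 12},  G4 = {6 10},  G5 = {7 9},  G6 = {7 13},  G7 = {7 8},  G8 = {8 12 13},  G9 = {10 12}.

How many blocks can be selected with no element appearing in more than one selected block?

3

G2, G4, G6 are pairwise disjoint (G2={8,12}; G4={6,10}; G6={7,13}).
Every remaining block overlaps one of these, and no 4 of the listed blocks are pairwise disjoint, so 3 is the maximum.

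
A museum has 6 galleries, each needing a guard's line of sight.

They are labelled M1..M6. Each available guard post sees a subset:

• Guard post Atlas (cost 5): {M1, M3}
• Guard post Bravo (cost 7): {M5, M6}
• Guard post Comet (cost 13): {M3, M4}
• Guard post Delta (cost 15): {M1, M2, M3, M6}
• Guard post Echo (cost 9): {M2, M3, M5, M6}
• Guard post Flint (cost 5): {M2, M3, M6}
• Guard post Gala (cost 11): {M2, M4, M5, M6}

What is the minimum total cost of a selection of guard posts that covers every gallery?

16

Atlas, Gala together cover every gallery (Atlas ∪ Gala = {M1, M2, M3, M4, M5, M6}); total cost 5 + 11 = 16.
The greedy pick Flint, Atlas, Gala costs 21; no covering selection beats 16.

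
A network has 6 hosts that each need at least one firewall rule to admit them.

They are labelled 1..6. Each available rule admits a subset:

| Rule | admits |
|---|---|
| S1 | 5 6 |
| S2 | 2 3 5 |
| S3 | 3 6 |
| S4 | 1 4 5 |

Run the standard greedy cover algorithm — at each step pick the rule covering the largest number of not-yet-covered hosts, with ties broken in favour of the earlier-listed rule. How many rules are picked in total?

3

Greedy: pick S2 (covers 3 new) → pick S4 (covers 2 new) → pick S1 (covers 1 new). Total picks: 3.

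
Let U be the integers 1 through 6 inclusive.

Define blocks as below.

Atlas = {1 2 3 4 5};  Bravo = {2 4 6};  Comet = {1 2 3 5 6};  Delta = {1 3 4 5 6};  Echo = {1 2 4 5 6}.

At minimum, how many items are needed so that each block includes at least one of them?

2

H = {1, 6} meets every block (each contains at least one member of H), and |H| = 2.
No single item lies in every block, so at least 2 are needed and 2 is optimal.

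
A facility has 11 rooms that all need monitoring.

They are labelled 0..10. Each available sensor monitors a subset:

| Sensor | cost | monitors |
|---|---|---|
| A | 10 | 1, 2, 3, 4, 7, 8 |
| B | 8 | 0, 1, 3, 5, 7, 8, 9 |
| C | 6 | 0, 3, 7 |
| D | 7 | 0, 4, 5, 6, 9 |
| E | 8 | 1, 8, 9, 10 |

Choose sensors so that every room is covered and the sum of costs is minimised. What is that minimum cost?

25

A, D, E together cover every room (A ∪ D ∪ E = {0, 1, 2, 3, 4, 5, 6, 7, 8, 9, 10}); total cost 10 + 7 + 8 = 25.
The greedy pick B, D, E, A costs 33; no covering selection beats 25.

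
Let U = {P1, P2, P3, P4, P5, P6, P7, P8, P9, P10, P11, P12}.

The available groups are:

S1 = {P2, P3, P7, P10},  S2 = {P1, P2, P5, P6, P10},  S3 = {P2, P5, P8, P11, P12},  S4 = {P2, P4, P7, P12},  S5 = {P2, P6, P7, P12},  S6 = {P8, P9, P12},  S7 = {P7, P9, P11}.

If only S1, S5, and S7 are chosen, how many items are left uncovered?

Union of S1, S5, S7 = {P2, P3, P6, P7, P9, P10, P11, P12}.
Not covered: P1, P4, P5, P8 — 4 items.

4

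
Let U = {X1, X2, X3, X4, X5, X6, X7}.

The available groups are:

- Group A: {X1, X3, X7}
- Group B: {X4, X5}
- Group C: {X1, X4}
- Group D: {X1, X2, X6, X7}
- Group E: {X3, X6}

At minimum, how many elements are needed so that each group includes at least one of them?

3

H = {X1, X3, X5} meets every group (each contains at least one member of H), and |H| = 3.
No choice of 2 elements meets every group, so 3 is the minimum.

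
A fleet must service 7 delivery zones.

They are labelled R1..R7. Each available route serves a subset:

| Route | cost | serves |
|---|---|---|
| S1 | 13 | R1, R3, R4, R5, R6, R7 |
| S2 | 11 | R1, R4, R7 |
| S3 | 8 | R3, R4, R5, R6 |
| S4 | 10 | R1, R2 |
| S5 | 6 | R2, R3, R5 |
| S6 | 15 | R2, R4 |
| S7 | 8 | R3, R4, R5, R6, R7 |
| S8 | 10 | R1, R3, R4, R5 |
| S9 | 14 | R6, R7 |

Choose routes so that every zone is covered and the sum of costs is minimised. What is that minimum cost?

18

S4, S7 together cover every zone (S4 ∪ S7 = {R1, R2, R3, R4, R5, R6, R7}); total cost 10 + 8 = 18.
No covering selection has total cost below 18.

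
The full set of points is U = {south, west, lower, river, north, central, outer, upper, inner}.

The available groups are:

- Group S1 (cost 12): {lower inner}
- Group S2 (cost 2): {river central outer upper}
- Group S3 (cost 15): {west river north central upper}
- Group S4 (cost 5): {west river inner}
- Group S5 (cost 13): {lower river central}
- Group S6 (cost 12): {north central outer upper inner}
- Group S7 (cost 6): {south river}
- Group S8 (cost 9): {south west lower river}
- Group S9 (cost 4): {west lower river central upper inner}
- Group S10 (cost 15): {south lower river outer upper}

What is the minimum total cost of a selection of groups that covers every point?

S6, S8 together cover every point (S6 ∪ S8 = {south, west, lower, river, north, central, outer, upper, inner}); total cost 12 + 9 = 21.
The greedy pick S2, S9, S7, S6 costs 24; no covering selection beats 21.

21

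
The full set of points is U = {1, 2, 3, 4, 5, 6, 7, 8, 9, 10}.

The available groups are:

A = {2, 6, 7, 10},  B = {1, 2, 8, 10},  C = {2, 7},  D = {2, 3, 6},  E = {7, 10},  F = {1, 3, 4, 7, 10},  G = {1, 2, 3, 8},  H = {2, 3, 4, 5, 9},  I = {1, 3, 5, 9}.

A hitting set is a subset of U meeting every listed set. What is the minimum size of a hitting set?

The 3 points {2, 7, 9} hit every group.
No choice of 2 points meets every group, so 3 is the minimum.

3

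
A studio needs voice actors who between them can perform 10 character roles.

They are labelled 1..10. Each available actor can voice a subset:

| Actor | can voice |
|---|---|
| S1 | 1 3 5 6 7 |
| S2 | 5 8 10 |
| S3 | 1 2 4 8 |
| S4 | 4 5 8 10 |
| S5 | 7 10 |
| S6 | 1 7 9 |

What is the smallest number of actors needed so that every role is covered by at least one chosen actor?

S1 and S3 and S4 and S6 together: S1 ∪ S3 ∪ S4 ∪ S6 = {1, 2, 3, 4, 5, 6, 7, 8, 9, 10} — every role is covered.
No 3 of the 6 actors cover everything (all 20 combinations miss at least one role), so 4 is optimal.

4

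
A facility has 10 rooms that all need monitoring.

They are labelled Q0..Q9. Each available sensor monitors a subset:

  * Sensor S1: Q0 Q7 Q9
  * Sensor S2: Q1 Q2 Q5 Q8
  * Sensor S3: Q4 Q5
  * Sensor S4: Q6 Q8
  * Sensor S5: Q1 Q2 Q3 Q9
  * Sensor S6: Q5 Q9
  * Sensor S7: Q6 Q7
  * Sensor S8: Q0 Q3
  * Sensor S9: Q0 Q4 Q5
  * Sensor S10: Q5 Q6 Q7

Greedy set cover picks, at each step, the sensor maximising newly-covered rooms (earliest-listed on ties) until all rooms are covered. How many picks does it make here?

5

Greedy: pick S2 (covers 4 new) → pick S1 (covers 3 new) → pick S3 (covers 1 new) → pick S4 (covers 1 new) → pick S5 (covers 1 new). Total picks: 5.
(The true minimum cover uses only 4 sensors, so greedy is not optimal here.)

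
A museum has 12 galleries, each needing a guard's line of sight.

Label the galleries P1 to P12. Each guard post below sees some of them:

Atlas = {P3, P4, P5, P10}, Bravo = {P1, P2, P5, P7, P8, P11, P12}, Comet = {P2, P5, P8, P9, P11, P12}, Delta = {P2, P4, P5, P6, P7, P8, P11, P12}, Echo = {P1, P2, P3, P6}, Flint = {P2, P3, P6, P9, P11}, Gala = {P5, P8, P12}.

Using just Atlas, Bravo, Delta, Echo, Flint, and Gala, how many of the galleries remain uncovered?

Union of Atlas, Bravo, Delta, Echo, Flint, Gala = {P1, P2, P3, P4, P5, P6, P7, P8, P9, P10, P11, P12} — that's every gallery, so 0 are uncovered.

0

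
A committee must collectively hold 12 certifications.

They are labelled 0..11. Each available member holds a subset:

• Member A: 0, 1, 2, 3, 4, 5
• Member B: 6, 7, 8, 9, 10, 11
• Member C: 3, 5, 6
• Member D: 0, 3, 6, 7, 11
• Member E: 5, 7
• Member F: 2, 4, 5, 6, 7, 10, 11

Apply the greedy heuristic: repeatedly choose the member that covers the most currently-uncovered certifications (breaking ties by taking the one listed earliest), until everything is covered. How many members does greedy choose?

3

Greedy: pick F (covers 7 new) → pick A (covers 3 new) → pick B (covers 2 new). Total picks: 3.
(The true minimum cover uses only 2 members, so greedy is not optimal here.)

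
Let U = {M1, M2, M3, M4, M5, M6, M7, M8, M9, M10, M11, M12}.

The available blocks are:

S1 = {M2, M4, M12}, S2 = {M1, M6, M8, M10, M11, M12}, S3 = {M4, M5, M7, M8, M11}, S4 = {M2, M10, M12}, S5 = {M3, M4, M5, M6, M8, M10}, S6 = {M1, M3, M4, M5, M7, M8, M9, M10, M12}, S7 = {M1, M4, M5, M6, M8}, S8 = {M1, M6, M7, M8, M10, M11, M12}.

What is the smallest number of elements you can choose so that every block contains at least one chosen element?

2

The 2 elements {M8, M12} hit every block.
The blocks S4, S7 are pairwise disjoint, so any hitting set needs a separate element for each — at least 2. Hence 2 is optimal.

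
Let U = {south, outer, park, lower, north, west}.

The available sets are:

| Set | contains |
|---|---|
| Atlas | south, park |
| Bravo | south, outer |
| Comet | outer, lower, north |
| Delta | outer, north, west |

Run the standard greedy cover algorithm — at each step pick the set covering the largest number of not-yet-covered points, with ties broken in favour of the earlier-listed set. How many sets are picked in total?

3

Greedy: pick Comet (covers 3 new) → pick Atlas (covers 2 new) → pick Delta (covers 1 new). Total picks: 3.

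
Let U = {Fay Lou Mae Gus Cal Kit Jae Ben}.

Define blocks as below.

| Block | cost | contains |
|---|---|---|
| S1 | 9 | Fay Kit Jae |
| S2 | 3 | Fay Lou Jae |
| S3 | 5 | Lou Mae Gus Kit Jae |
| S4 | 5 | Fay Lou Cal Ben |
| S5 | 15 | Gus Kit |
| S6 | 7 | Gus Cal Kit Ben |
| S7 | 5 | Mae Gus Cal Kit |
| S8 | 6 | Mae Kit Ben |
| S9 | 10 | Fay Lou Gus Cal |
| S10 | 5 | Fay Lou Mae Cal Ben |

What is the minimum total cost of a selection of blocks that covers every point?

10

S3, S4 together cover every point (S3 ∪ S4 = {Fay, Lou, Mae, Gus, Cal, Kit, Jae, Ben}); total cost 5 + 5 = 10.
The greedy pick S2, S7, S4 costs 13; no covering selection beats 10.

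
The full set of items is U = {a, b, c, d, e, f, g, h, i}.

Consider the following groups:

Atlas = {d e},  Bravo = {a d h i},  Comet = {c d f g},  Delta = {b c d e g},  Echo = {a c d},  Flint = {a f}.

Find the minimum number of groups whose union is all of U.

3

Bravo and Delta and Flint together: Bravo ∪ Delta ∪ Flint = {a, b, c, d, e, f, g, h, i} — every item is covered.
Only Delta contains b, so Delta is forced; the remaining 4 items need at least 2 more groups (each remaining group adds at most 3) — so at least 3 groups are needed, and 3 is optimal.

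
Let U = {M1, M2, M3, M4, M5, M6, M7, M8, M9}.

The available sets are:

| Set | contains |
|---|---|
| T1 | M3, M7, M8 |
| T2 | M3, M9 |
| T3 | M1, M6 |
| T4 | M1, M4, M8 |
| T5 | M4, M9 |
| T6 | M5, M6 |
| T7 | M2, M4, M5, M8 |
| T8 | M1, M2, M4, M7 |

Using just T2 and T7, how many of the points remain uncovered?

3

Union of T2, T7 = {M2, M3, M4, M5, M8, M9}.
Not covered: M1, M6, M7 — 3 points.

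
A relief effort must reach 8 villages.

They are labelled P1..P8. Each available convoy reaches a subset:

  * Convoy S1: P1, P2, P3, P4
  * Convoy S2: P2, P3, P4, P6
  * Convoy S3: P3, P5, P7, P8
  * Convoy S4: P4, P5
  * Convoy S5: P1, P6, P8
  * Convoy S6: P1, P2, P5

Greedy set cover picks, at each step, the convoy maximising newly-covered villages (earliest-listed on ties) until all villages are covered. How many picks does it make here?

Greedy: pick S1 (covers 4 new) → pick S3 (covers 3 new) → pick S2 (covers 1 new). Total picks: 3.

3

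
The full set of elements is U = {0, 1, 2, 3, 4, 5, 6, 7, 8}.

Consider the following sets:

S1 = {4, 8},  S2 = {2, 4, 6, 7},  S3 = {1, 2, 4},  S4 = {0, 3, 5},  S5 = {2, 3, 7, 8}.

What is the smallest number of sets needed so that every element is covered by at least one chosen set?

S2 and S3 and S4 and S5 together: S2 ∪ S3 ∪ S4 ∪ S5 = {0, 1, 2, 3, 4, 5, 6, 7, 8} — every element is covered.
No 3 of the 5 sets cover everything (all 10 combinations miss at least one element), so 4 is optimal.

4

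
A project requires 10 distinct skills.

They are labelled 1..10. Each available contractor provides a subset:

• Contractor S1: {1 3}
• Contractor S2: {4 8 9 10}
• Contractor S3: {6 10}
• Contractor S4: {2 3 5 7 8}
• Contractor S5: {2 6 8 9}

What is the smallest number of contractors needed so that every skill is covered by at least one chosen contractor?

Take {S1, S2, S3, S4}. Their union is {1, 2, 3, 4, 5, 6, 7, 8, 9, 10}, which is all 10 skills.
No 3 of the 5 contractors cover everything (all 10 combinations miss at least one skill), so 4 is optimal.

4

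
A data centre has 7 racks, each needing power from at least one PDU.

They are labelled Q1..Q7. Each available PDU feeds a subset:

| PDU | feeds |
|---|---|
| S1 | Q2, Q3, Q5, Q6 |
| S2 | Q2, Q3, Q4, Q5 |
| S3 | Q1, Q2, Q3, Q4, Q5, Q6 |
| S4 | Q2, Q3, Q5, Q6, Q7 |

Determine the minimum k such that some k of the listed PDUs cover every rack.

2

S3 and S4 together: S3 ∪ S4 = {Q1, Q2, Q3, Q4, Q5, Q6, Q7} — every rack is covered.
No single PDU has all 7 racks (the largest, S3, has 6), so 2 is optimal.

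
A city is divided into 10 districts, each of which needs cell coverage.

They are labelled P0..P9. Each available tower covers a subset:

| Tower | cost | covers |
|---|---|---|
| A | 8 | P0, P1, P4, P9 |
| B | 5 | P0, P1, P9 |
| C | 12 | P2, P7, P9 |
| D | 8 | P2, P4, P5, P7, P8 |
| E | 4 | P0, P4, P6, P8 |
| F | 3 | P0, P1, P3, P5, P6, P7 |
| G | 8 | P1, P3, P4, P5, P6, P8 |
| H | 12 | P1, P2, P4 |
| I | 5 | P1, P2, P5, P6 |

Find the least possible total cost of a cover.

16

B, D, F together cover every district (B ∪ D ∪ F = {P0, P1, P2, P3, P4, P5, P6, P7, P8, P9}); total cost 5 + 8 + 3 = 16.
The greedy pick F, E, B, I costs 17; no covering selection beats 16.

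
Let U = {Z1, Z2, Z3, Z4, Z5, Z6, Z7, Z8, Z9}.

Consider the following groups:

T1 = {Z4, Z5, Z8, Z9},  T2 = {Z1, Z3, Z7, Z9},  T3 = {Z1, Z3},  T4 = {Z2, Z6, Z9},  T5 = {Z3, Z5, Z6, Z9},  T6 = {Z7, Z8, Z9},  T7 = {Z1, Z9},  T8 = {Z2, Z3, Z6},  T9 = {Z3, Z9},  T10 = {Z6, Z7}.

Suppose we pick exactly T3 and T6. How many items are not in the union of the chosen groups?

4

Union of T3, T6 = {Z1, Z3, Z7, Z8, Z9}.
Not covered: Z2, Z4, Z5, Z6 — 4 items.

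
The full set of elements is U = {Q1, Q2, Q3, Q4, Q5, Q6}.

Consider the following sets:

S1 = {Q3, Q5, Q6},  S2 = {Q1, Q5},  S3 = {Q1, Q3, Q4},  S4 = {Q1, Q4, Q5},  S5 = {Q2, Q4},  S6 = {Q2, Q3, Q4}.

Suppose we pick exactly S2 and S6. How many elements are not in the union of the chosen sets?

Union of S2, S6 = {Q1, Q2, Q3, Q4, Q5}.
Not covered: Q6 — 1 element.

1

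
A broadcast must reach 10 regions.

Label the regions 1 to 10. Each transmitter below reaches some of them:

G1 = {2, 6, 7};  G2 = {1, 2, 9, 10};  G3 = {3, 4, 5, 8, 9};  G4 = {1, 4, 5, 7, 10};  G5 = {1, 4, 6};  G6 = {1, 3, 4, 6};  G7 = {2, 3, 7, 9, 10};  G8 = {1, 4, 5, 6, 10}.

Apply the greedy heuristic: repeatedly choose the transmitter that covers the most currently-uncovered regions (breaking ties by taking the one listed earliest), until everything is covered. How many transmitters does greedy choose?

Greedy: pick G3 (covers 5 new) → pick G1 (covers 3 new) → pick G2 (covers 2 new). Total picks: 3.

3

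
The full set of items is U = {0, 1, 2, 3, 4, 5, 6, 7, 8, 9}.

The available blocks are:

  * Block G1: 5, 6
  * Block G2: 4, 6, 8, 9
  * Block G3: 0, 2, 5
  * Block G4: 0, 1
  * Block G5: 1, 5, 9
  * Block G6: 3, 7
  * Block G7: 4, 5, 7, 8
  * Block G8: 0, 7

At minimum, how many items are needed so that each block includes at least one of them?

4

The 4 items {0, 6, 7, 9} hit every block.
No choice of 3 items meets every block, so 4 is the minimum.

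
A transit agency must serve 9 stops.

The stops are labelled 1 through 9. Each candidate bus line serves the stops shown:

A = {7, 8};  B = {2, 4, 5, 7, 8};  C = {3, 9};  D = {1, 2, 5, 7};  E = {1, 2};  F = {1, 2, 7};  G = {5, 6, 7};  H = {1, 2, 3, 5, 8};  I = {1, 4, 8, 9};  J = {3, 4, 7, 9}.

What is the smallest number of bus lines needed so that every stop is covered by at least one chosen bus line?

3

G and H and I together: G ∪ H ∪ I = {1, 2, 3, 4, 5, 6, 7, 8, 9} — every stop is covered.
Only G contains 6, so G is forced; the remaining 6 stops need at least 2 more bus lines (each remaining bus line adds at most 4) — so at least 3 bus lines are needed, and 3 is optimal.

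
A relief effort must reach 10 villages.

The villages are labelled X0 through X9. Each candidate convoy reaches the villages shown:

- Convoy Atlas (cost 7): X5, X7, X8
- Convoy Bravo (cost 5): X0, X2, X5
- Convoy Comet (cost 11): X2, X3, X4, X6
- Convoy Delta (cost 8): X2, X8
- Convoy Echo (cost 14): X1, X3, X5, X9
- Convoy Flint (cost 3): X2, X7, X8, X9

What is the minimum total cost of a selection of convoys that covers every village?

33

Bravo, Comet, Echo, Flint together cover every village (Bravo ∪ Comet ∪ Echo ∪ Flint = {X0, X1, X2, X3, X4, X5, X6, X7, X8, X9}); total cost 5 + 11 + 14 + 3 = 33.
No covering selection has total cost below 33.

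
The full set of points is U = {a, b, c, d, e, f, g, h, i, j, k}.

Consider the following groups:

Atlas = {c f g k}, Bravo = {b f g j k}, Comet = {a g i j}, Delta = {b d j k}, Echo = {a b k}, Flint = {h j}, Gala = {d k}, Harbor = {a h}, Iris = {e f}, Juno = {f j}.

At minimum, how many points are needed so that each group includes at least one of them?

4

T = {a, d, f, h} meets every group (each contains at least one member of T), and |T| = 4.
No choice of 3 points meets every group, so 4 is the minimum.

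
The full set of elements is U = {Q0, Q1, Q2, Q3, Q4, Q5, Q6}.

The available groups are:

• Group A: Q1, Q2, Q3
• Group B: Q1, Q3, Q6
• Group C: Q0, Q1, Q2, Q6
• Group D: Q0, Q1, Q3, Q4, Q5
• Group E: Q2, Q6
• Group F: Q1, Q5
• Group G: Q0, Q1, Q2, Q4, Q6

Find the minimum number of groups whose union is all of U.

Take {D, G}. Their union is {Q0, Q1, Q2, Q3, Q4, Q5, Q6}, which is all 7 elements.
No single group has all 7 elements (the largest, D, has 5), so 2 is optimal.

2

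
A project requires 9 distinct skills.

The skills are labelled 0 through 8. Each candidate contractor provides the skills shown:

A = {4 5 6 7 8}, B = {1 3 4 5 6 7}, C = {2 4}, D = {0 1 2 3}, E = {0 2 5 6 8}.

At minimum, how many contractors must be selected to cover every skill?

2

A and D together: A ∪ D = {0, 1, 2, 3, 4, 5, 6, 7, 8} — every skill is covered.
No single contractor has all 9 skills (the largest, B, has 6), so 2 is optimal.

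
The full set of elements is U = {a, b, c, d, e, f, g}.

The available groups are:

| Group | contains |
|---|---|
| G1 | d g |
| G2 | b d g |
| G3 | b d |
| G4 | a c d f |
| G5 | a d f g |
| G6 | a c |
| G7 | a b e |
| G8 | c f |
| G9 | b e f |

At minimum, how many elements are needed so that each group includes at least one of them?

3

H = {c, d, e} meets every group (each contains at least one member of H), and |H| = 3.
The groups G1, G7, G8 are pairwise disjoint, so any hitting set needs a separate element for each — at least 3. Hence 3 is optimal.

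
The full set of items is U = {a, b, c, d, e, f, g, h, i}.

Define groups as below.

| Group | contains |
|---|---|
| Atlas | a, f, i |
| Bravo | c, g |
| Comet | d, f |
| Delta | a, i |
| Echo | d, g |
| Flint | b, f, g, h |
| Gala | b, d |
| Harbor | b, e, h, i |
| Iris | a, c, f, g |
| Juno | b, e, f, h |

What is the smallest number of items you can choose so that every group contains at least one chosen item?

4

The 4 items {d, f, g, i} hit every group.
No choice of 3 items meets every group, so 4 is the minimum.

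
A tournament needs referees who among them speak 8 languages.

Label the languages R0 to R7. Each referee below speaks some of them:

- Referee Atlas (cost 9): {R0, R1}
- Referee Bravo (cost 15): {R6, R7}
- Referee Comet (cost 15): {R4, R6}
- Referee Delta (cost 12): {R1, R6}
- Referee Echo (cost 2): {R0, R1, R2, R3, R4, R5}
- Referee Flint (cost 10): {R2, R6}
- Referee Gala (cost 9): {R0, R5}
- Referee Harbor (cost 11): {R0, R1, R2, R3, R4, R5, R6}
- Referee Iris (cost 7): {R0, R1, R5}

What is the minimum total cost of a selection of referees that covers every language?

Bravo, Echo together cover every language (Bravo ∪ Echo = {R0, R1, R2, R3, R4, R5, R6, R7}); total cost 15 + 2 = 17.
No covering selection has total cost below 17.

17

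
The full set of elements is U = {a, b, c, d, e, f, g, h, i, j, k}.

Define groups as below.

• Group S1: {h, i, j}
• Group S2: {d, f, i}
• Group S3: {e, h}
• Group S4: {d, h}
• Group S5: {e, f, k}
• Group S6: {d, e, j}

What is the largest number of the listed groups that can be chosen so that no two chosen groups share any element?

2

S2, S3 are pairwise disjoint (S2={d,f,i}; S3={e,h}).
Every remaining group overlaps one of these, and no 3 of the listed groups are pairwise disjoint, so 2 is the maximum.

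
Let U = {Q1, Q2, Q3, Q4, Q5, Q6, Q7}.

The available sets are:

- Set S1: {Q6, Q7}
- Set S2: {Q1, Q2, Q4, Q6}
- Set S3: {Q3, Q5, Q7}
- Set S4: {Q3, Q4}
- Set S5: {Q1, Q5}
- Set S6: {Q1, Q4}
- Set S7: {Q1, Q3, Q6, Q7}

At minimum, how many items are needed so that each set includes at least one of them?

H = {Q1, Q4, Q7} meets every set (each contains at least one member of H), and |H| = 3.
The sets S1, S4, S5 are pairwise disjoint, so any hitting set needs a separate item for each — at least 3. Hence 3 is optimal.

3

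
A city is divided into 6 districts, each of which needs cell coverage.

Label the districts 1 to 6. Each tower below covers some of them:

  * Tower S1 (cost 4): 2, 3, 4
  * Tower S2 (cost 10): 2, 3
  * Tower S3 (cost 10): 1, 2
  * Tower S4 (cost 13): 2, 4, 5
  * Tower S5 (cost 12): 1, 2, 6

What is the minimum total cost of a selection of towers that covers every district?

S1, S4, S5 together cover every district (S1 ∪ S4 ∪ S5 = {1, 2, 3, 4, 5, 6}); total cost 4 + 13 + 12 = 29.
No covering selection has total cost below 29.

29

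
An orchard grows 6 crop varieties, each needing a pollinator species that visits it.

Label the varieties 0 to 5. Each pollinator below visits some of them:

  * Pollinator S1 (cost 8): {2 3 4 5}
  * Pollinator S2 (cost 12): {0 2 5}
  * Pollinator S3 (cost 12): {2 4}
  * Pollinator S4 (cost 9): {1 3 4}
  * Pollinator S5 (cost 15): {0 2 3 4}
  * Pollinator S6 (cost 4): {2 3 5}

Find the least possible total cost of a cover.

21

S2, S4 together cover every variety (S2 ∪ S4 = {0, 1, 2, 3, 4, 5}); total cost 12 + 9 = 21.
The greedy pick S6, S4, S2 costs 25; no covering selection beats 21.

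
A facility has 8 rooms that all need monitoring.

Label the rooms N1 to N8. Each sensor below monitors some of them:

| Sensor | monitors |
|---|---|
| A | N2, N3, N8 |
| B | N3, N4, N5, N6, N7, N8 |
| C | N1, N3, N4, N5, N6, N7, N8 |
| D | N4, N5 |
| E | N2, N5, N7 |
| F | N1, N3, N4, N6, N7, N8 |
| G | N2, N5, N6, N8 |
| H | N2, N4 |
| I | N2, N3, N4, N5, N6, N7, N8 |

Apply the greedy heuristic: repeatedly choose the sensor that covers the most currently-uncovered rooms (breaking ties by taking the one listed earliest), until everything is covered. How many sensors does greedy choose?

Greedy: pick C (covers 7 new) → pick A (covers 1 new). Total picks: 2.

2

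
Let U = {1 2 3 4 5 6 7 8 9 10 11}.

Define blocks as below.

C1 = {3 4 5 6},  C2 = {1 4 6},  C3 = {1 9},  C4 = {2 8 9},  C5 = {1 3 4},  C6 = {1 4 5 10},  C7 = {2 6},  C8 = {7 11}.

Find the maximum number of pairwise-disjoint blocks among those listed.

C4, C5, C8 are pairwise disjoint (C4={2,8,9}; C5={1,3,4}; C8={7,11}).
Every remaining block overlaps one of these, and no 4 of the listed blocks are pairwise disjoint, so 3 is the maximum.

3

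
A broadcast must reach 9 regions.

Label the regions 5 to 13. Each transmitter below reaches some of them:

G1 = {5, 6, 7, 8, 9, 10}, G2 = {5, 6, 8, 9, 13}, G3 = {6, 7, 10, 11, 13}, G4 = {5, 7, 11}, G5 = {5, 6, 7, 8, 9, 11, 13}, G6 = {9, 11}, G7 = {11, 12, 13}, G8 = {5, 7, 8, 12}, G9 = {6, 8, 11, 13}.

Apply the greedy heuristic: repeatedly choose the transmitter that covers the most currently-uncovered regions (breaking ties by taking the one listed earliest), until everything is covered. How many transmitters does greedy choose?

Greedy: pick G5 (covers 7 new) → pick G1 (covers 1 new) → pick G7 (covers 1 new). Total picks: 3.
(The true minimum cover uses only 2 transmitters, so greedy is not optimal here.)

3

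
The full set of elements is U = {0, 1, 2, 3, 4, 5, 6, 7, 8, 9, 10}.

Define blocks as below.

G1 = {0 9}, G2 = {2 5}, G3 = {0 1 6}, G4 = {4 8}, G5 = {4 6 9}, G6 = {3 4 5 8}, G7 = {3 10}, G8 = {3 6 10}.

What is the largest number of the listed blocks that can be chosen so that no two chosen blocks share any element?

4

G1, G2, G4, G7 are pairwise disjoint (G1={0,9}; G2={2,5}; G4={4,8}; G7={3,10}).
Every remaining block overlaps one of these, and no 5 of the listed blocks are pairwise disjoint, so 4 is the maximum.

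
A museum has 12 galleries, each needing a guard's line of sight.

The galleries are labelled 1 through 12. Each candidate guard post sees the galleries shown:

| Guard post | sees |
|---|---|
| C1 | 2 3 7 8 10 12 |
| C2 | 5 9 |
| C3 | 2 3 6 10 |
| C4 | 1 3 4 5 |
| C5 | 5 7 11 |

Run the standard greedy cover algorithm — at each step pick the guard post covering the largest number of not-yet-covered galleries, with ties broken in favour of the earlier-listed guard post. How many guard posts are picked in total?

Greedy: pick C1 (covers 6 new) → pick C4 (covers 3 new) → pick C2 (covers 1 new) → pick C3 (covers 1 new) → pick C5 (covers 1 new). Total picks: 5.

5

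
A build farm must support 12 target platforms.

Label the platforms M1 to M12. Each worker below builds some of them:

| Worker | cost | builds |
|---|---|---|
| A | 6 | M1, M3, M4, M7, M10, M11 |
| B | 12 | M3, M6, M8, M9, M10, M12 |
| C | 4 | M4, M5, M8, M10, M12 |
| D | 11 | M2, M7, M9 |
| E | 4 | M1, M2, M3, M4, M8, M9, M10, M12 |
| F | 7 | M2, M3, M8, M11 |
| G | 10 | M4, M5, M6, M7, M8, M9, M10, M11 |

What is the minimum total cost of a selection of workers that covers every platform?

14

E, G together cover every platform (E ∪ G = {M1, M2, M3, M4, M5, M6, M7, M8, M9, M10, M11, M12}); total cost 4 + 10 = 14.
No covering selection has total cost below 14.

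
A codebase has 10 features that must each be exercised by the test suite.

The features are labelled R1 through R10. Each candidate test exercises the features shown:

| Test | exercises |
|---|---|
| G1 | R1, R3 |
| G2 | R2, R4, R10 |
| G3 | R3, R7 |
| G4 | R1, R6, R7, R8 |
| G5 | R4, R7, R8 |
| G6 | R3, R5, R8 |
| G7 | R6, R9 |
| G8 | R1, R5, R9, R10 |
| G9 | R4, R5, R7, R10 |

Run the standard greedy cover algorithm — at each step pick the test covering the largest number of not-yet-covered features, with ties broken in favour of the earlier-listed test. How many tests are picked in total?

Greedy: pick G4 (covers 4 new) → pick G2 (covers 3 new) → pick G6 (covers 2 new) → pick G7 (covers 1 new). Total picks: 4.

4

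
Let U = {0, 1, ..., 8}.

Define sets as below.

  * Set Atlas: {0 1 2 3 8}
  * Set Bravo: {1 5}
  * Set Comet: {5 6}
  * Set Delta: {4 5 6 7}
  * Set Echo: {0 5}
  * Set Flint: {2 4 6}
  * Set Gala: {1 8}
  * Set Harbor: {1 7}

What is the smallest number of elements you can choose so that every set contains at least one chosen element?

3

Take H = {1, 4, 5}. Each listed set contains at least one of these, so H is a hitting set of size 3.
The sets Echo, Flint, Harbor are pairwise disjoint, so any hitting set needs a separate element for each — at least 3. Hence 3 is optimal.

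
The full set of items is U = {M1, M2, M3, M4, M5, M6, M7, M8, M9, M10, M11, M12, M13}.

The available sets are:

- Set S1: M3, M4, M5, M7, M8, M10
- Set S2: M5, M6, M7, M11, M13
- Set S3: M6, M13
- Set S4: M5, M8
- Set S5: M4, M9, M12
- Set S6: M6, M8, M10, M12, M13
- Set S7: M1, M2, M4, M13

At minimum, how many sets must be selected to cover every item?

S1 and S2 and S5 and S7 together: S1 ∪ S2 ∪ S5 ∪ S7 = {M1, M2, M3, M4, M5, M6, M7, M8, M9, M10, M11, M12, M13} — every item is covered.
Only S1 contains M3, so S1 is forced; the remaining 7 items need at least 3 more sets (each remaining set adds at most 3) — so at least 4 sets are needed, and 4 is optimal.

4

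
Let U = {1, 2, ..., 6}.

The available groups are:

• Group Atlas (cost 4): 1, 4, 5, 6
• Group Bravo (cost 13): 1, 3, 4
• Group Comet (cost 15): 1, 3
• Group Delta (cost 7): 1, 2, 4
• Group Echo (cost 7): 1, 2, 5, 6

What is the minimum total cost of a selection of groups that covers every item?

20

Bravo, Echo together cover every item (Bravo ∪ Echo = {1, 2, 3, 4, 5, 6}); total cost 13 + 7 = 20.
The greedy pick Atlas, Delta, Bravo costs 24; no covering selection beats 20.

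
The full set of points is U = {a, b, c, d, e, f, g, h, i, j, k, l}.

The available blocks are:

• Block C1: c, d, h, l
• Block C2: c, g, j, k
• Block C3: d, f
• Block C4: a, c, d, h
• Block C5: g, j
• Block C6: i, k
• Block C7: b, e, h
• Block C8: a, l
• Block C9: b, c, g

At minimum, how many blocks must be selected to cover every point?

C2 and C3 and C6 and C7 and C8 together: C2 ∪ C3 ∪ C6 ∪ C7 ∪ C8 = {a, b, c, d, e, f, g, h, i, j, k, l} — every point is covered.
No 4 of the 9 blocks cover everything (all 126 combinations miss at least one point), so 5 is optimal.

5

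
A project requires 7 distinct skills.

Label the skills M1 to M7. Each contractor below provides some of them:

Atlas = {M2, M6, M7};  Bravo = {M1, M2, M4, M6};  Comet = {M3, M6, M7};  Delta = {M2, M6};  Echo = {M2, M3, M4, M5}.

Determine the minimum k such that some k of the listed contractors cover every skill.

3

Atlas and Bravo and Echo together: Atlas ∪ Bravo ∪ Echo = {M1, M2, M3, M4, M5, M6, M7} — every skill is covered.
Only Bravo contains M1, so Bravo is forced; the remaining 3 skills need at least 2 more contractors (each remaining contractor adds at most 2) — so at least 3 contractors are needed, and 3 is optimal.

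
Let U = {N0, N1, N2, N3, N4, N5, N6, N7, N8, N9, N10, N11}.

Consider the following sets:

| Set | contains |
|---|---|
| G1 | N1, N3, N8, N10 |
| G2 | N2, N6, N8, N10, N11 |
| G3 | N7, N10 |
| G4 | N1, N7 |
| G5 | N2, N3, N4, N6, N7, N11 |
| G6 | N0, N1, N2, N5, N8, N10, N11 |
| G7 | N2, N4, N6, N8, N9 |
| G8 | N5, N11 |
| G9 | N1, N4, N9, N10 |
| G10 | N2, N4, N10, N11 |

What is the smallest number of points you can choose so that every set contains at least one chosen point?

4

The 4 points {N4, N5, N7, N10} hit every set.
No choice of 3 points meets every set, so 4 is the minimum.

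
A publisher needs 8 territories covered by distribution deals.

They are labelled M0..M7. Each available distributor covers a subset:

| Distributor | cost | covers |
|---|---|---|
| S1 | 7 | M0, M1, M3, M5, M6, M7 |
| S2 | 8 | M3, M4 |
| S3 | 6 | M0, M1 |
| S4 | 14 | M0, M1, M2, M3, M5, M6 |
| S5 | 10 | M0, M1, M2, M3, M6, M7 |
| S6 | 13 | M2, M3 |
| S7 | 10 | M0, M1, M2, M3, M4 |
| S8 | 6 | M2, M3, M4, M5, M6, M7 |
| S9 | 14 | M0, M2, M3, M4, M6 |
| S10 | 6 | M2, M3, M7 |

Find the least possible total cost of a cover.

S3, S8 together cover every territory (S3 ∪ S8 = {M0, M1, M2, M3, M4, M5, M6, M7}); total cost 6 + 6 = 12.
No covering selection has total cost below 12.

12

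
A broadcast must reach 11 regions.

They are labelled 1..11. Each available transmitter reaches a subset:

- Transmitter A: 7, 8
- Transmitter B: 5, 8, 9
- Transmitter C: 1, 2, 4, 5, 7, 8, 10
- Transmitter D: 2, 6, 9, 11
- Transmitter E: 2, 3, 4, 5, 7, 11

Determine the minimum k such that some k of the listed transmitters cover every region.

3

Take {C, D, E}. Their union is {1, 2, 3, 4, 5, 6, 7, 8, 9, 10, 11}, which is all 11 regions.
Only C contains 1, so C is forced; the remaining 4 regions need at least 2 more transmitters (each remaining transmitter adds at most 3) — so at least 3 transmitters are needed, and 3 is optimal.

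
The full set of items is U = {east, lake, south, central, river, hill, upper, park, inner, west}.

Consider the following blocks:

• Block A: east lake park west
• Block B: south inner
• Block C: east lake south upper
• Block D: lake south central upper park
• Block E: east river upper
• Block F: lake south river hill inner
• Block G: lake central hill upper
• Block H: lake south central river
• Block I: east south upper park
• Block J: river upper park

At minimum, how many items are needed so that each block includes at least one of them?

3

The 3 items {south, upper, west} hit every block.
No choice of 2 items meets every block, so 3 is the minimum.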